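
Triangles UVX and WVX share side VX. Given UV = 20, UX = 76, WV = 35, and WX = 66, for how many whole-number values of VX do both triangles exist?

From triangle UVX: 56 < VX < 96.
From triangle WVX: 31 < VX < 101.
Intersection: 56 < VX < 96, so integers 57 through 95: 39 values.

39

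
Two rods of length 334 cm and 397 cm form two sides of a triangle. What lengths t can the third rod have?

63 < t < 731

By the triangle inequality, t must be less than 334 + 397 = 731 and greater than |334 − 397| = 63.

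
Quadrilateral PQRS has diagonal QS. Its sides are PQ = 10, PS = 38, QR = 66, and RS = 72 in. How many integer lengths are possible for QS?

19

From triangle PQS: 28 < QS < 48.
From triangle RQS: 6 < QS < 138.
Intersection: 28 < QS < 48, so integers 29 through 47: 19 values.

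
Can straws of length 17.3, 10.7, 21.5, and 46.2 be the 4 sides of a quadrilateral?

A quadrilateral exists iff every side is shorter than the sum of the others — equivalently, the longest side is less than the sum of the rest.
Longest side 46.2 < 49.5 (sum of the remaining 3), so yes.

Yes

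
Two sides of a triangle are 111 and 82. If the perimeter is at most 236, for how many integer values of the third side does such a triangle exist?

Triangle inequality: 29 < x < 193. Perimeter ≤ 236 gives x ≤ 236 − 111 − 82 = 43.
So 29 < x ≤ 43; integers 30 through 43: 14 values.

14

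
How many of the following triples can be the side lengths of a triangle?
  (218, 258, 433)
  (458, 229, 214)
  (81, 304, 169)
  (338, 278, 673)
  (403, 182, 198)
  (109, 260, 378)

(218,258,433): 218+258 > 433 → valid
(214,229,458): 214+229 ≤ 458 → not valid
(81,169,304): 81+169 ≤ 304 → not valid
(278,338,673): 278+338 ≤ 673 → not valid
(182,198,403): 182+198 ≤ 403 → not valid
(109,260,378): 109+260 ≤ 378 → not valid
1 of the 6 triples forms a triangle.

1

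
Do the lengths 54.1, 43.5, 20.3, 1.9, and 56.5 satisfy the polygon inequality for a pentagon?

Yes

A pentagon exists iff every side is shorter than the sum of the others — equivalently, the longest side is less than the sum of the rest.
Longest side 56.5 < 119.8 (sum of the remaining 4), so yes.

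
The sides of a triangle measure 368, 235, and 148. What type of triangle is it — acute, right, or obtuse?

obtuse

Compare the square of the longest side to the sum of squares of the other two: 148² + 235² = 77129 < 135424 = 368².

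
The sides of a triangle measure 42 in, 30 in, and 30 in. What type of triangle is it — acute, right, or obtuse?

Compare the square of the longest side to the sum of squares of the other two: 30² + 30² = 1800 > 1764 = 42².

acute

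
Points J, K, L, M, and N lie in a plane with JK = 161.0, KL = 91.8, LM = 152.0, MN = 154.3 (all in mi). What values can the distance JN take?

The maximum is all hops collinear in one direction: 161.0 + 91.8 + 152.0 + 154.3 = 559.1.
The longest hop is 161.0; the others sum to 398.1. Since 161.0 ≤ 398.1, the path can fold back on itself completely, so the minimum distance is 0.

0 ≤ JN ≤ 559.1 mi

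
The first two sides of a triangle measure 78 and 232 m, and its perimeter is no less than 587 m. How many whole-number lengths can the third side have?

Triangle inequality: 154 < x < 310. Perimeter ≥ 587 gives x ≥ 587 − 78 − 232 = 277.
So 277 ≤ x < 310; integers 277 through 309: 33 values.

33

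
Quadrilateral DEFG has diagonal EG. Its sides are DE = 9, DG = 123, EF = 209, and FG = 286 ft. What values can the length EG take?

114 < EG < 132

From triangle DEG: |9 − 123| < EG < 9 + 123, i.e. 114 < EG < 132.
From triangle FEG: 77 < EG < 495.
Both must hold, so EG lies in the intersection.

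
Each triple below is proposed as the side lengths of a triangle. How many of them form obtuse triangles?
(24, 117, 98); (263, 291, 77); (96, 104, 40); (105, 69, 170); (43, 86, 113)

(24,117,98): 24²+98² = 10180 < 13689 = 117² → obtuse
(263,291,77): 77²+263² = 75098 < 84681 = 291² → obtuse
(96,104,40): 40²+96² = 10816 = 104² → right
(105,69,170): 69²+105² = 15786 < 28900 = 170² → obtuse
(43,86,113): 43²+86² = 9245 < 12769 = 113² → obtuse
4 of the 5 are obtuse.

4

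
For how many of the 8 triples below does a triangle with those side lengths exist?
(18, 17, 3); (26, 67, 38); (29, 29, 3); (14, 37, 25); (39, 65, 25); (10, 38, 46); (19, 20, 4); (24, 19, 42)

6

(3,17,18): 3+17 > 18 → valid
(26,38,67): 26+38 ≤ 67 → not valid
(3,29,29): 3+29 > 29 → valid
(14,25,37): 14+25 > 37 → valid
(25,39,65): 25+39 ≤ 65 → not valid
(10,38,46): 10+38 > 46 → valid
(4,19,20): 4+19 > 20 → valid
(19,24,42): 19+24 > 42 → valid
6 of the 8 triples form a triangle.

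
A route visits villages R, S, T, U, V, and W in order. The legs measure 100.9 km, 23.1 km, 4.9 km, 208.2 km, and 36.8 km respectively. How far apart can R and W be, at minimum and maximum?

The maximum is all hops collinear in one direction: 100.9 + 23.1 + 4.9 + 208.2 + 36.8 = 373.9.
The longest hop is 208.2; the others sum to 165.7. Folding the others back against it leaves at least 208.2 − 165.7 = 42.5.

42.5 ≤ RW ≤ 373.9 km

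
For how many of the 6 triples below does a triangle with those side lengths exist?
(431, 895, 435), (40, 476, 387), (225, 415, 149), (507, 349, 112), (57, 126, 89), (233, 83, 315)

2

(431,435,895): 431+435 ≤ 895 → not valid
(40,387,476): 40+387 ≤ 476 → not valid
(149,225,415): 149+225 ≤ 415 → not valid
(112,349,507): 112+349 ≤ 507 → not valid
(57,89,126): 57+89 > 126 → valid
(83,233,315): 83+233 > 315 → valid
2 of the 6 triples form a triangle.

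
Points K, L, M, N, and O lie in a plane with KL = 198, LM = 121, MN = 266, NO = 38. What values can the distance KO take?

The maximum is all hops collinear in one direction: 198 + 121 + 266 + 38 = 623.
The longest hop is 266; the others sum to 357. Since 266 ≤ 357, the path can fold back on itself completely, so the minimum distance is 0.

0 ≤ KO ≤ 623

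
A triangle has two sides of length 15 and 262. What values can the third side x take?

By the triangle inequality, x must be less than 15 + 262 = 277 and greater than |15 − 262| = 247.

247 < x < 277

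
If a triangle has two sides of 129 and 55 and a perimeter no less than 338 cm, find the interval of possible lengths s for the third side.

Triangle inequality alone gives 74 < s < 184.
The perimeter condition gives s ≥ 338 − 129 − 55 = 154.
Intersecting the two: 154 ≤ s < 184.

154 ≤ s < 184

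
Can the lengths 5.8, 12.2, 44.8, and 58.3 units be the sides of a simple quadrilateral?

A quadrilateral exists iff every side is shorter than the sum of the others — equivalently, the longest side is less than the sum of the rest.
Longest side 58.3 < 62.8 (sum of the remaining 3), so yes.

Yes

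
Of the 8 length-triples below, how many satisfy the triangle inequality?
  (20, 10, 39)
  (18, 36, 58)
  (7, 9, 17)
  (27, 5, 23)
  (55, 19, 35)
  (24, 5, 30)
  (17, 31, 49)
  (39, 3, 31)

1

(10,20,39): 10+20 ≤ 39 → not valid
(18,36,58): 18+36 ≤ 58 → not valid
(7,9,17): 7+9 ≤ 17 → not valid
(5,23,27): 5+23 > 27 → valid
(19,35,55): 19+35 ≤ 55 → not valid
(5,24,30): 5+24 ≤ 30 → not valid
(17,31,49): 17+31 ≤ 49 → not valid
(3,31,39): 3+31 ≤ 39 → not valid
1 of the 8 triples forms a triangle.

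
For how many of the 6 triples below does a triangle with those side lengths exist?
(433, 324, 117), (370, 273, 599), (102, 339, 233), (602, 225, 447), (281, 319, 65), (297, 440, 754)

(117,324,433): 117+324 > 433 → valid
(273,370,599): 273+370 > 599 → valid
(102,233,339): 102+233 ≤ 339 → not valid
(225,447,602): 225+447 > 602 → valid
(65,281,319): 65+281 > 319 → valid
(297,440,754): 297+440 ≤ 754 → not valid
4 of the 6 triples form a triangle.

4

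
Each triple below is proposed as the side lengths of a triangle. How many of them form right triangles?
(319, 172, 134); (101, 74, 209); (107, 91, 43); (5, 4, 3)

(319,172,134): 134+172 ≤ 319, not a triangle
(101,74,209): 74+101 ≤ 209, not a triangle
(107,91,43): 43²+91² = 10130 < 11449 = 107² → obtuse
(5,4,3): 3²+4² = 25 = 5² → right
1 of the 4 is right.

1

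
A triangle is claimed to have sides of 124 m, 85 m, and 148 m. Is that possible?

Yes

The longest side is 148, and the other two sum to 209.
Since 209 > 148, the triangle inequality holds.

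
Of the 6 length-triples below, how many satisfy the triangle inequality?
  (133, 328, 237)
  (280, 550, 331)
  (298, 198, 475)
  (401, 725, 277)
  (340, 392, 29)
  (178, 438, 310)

4

(133,237,328): 133+237 > 328 → valid
(280,331,550): 280+331 > 550 → valid
(198,298,475): 198+298 > 475 → valid
(277,401,725): 277+401 ≤ 725 → not valid
(29,340,392): 29+340 ≤ 392 → not valid
(178,310,438): 178+310 > 438 → valid
4 of the 6 triples form a triangle.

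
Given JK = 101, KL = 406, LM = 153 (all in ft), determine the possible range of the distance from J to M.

152 ≤ JM ≤ 660 ft

The maximum is all hops collinear in one direction: 101 + 406 + 153 = 660.
The longest hop is 406; the others sum to 254. Folding the others back against it leaves at least 406 − 254 = 152.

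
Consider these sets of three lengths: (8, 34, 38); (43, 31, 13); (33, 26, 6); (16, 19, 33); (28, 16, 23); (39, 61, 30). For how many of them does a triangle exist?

(8,34,38): 8+34 > 38 → valid
(13,31,43): 13+31 > 43 → valid
(6,26,33): 6+26 ≤ 33 → not valid
(16,19,33): 16+19 > 33 → valid
(16,23,28): 16+23 > 28 → valid
(30,39,61): 30+39 > 61 → valid
5 of the 6 triples form a triangle.

5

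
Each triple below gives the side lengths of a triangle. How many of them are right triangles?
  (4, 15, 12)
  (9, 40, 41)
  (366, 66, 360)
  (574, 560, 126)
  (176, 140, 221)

3

(4,15,12): 4²+12² = 160 < 225 = 15² → obtuse
(9,40,41): 9²+40² = 1681 = 41² → right
(366,66,360): 66²+360² = 133956 = 366² → right
(574,560,126): 126²+560² = 329476 = 574² → right
(176,140,221): 140²+176² = 50576 > 48841 = 221² → acute
3 of the 5 are right.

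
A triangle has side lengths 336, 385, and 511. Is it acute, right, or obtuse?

right

Compare the square of the longest side to the sum of squares of the other two: 336² + 385² = 261121 = 511².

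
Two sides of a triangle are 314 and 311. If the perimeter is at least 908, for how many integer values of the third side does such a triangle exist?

Triangle inequality: 3 < x < 625. Perimeter ≥ 908 gives x ≥ 908 − 314 − 311 = 283.
So 283 ≤ x < 625; integers 283 through 624: 342 values.

342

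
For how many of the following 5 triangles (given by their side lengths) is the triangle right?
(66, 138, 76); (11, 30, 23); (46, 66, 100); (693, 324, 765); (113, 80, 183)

(66,138,76): 66²+76² = 10132 < 19044 = 138² → obtuse
(11,30,23): 11²+23² = 650 < 900 = 30² → obtuse
(46,66,100): 46²+66² = 6472 < 10000 = 100² → obtuse
(693,324,765): 324²+693² = 585225 = 765² → right
(113,80,183): 80²+113² = 19169 < 33489 = 183² → obtuse
1 of the 5 is right.

1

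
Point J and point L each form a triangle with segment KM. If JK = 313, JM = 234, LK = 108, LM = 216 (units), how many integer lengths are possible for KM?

From triangle JKM: 79 < KM < 547.
From triangle LKM: 108 < KM < 324.
Intersection: 108 < KM < 324, so integers 109 through 323: 215 values.

215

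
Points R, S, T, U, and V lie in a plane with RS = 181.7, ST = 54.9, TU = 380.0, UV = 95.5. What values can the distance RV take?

47.9 ≤ RV ≤ 712.1

The maximum is all hops collinear in one direction: 181.7 + 54.9 + 380.0 + 95.5 = 712.1.
The longest hop is 380.0; the others sum to 332.1. Folding the others back against it leaves at least 380.0 − 332.1 = 47.9.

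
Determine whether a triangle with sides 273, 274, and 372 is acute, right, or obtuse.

acute

Compare the square of the longest side to the sum of squares of the other two: 273² + 274² = 149605 > 138384 = 372².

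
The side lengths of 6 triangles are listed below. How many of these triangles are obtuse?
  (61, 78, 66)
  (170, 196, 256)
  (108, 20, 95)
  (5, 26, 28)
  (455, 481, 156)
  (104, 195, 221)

2

(61,78,66): 61²+66² = 8077 > 6084 = 78² → acute
(170,196,256): 170²+196² = 67316 > 65536 = 256² → acute
(108,20,95): 20²+95² = 9425 < 11664 = 108² → obtuse
(5,26,28): 5²+26² = 701 < 784 = 28² → obtuse
(455,481,156): 156²+455² = 231361 = 481² → right
(104,195,221): 104²+195² = 48841 = 221² → right
2 of the 6 are obtuse.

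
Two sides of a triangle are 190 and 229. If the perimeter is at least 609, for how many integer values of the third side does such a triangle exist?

Triangle inequality: 39 < x < 419. Perimeter ≥ 609 gives x ≥ 609 − 190 − 229 = 190.
So 190 ≤ x < 419; integers 190 through 418: 229 values.

229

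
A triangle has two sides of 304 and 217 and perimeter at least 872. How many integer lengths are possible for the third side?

170

Triangle inequality: 87 < x < 521. Perimeter ≥ 872 gives x ≥ 872 − 304 − 217 = 351.
So 351 ≤ x < 521; integers 351 through 520: 170 values.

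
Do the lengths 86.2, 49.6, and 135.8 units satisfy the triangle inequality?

The two shorter sides sum to 135.8, exactly equal to the longest side 135.8.
That gives only a degenerate (flat) triangle — the inequality must be strict.

No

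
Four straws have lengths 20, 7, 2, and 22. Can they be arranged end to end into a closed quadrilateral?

A quadrilateral exists iff every side is shorter than the sum of the others — equivalently, the longest side is less than the sum of the rest.
Longest side 22 < 29 (sum of the remaining 3), so yes.

Yes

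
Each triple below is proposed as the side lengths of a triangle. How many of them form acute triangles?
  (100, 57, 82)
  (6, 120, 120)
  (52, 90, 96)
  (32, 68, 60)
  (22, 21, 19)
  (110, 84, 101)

(100,57,82): 57²+82² = 9973 < 10000 = 100² → obtuse
(6,120,120): 6²+120² = 14436 > 14400 = 120² → acute
(52,90,96): 52²+90² = 10804 > 9216 = 96² → acute
(32,68,60): 32²+60² = 4624 = 68² → right
(22,21,19): 19²+21² = 802 > 484 = 22² → acute
(110,84,101): 84²+101² = 17257 > 12100 = 110² → acute
4 of the 6 are acute.

4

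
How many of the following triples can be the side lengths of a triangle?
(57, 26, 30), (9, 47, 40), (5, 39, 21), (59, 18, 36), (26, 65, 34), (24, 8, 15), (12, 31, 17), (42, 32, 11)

2

(26,30,57): 26+30 ≤ 57 → not valid
(9,40,47): 9+40 > 47 → valid
(5,21,39): 5+21 ≤ 39 → not valid
(18,36,59): 18+36 ≤ 59 → not valid
(26,34,65): 26+34 ≤ 65 → not valid
(8,15,24): 8+15 ≤ 24 → not valid
(12,17,31): 12+17 ≤ 31 → not valid
(11,32,42): 11+32 > 42 → valid
2 of the 8 triples form a triangle.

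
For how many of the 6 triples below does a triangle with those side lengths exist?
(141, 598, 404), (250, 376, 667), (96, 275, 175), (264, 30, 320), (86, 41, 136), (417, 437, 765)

(141,404,598): 141+404 ≤ 598 → not valid
(250,376,667): 250+376 ≤ 667 → not valid
(96,175,275): 96+175 ≤ 275 → not valid
(30,264,320): 30+264 ≤ 320 → not valid
(41,86,136): 41+86 ≤ 136 → not valid
(417,437,765): 417+437 > 765 → valid
1 of the 6 triples forms a triangle.

1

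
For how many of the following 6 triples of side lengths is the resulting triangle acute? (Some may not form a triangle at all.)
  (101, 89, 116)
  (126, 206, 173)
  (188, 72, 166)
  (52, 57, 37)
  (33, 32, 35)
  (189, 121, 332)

4

(101,89,116): 89²+101² = 18122 > 13456 = 116² → acute
(126,206,173): 126²+173² = 45805 > 42436 = 206² → acute
(188,72,166): 72²+166² = 32740 < 35344 = 188² → obtuse
(52,57,37): 37²+52² = 4073 > 3249 = 57² → acute
(33,32,35): 32²+33² = 2113 > 1225 = 35² → acute
(189,121,332): 121+189 ≤ 332, not a triangle
4 of the 6 are acute.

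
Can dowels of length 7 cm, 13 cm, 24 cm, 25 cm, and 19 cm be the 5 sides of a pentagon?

Yes

A pentagon exists iff every side is shorter than the sum of the others — equivalently, the longest side is less than the sum of the rest.
Longest side 25 < 63 (sum of the remaining 4), so yes.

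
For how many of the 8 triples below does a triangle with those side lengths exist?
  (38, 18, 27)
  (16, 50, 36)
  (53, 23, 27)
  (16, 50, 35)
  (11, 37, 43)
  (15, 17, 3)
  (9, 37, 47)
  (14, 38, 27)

6

(18,27,38): 18+27 > 38 → valid
(16,36,50): 16+36 > 50 → valid
(23,27,53): 23+27 ≤ 53 → not valid
(16,35,50): 16+35 > 50 → valid
(11,37,43): 11+37 > 43 → valid
(3,15,17): 3+15 > 17 → valid
(9,37,47): 9+37 ≤ 47 → not valid
(14,27,38): 14+27 > 38 → valid
6 of the 8 triples form a triangle.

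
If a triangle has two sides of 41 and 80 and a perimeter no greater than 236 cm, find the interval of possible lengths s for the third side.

Triangle inequality alone gives 39 < s < 121.
The perimeter condition gives s ≤ 236 − 41 − 80 = 115.
Intersecting the two: 39 < s ≤ 115.

39 < s ≤ 115 cm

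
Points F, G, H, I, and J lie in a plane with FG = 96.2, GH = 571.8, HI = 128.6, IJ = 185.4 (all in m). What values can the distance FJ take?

The maximum is all hops collinear in one direction: 96.2 + 571.8 + 128.6 + 185.4 = 982.0.
The longest hop is 571.8; the others sum to 410.2. Folding the others back against it leaves at least 571.8 − 410.2 = 161.6.

161.6 ≤ FJ ≤ 982.0 m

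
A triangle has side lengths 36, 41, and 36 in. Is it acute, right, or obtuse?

acute

Compare the square of the longest side to the sum of squares of the other two: 36² + 36² = 2592 > 1681 = 41².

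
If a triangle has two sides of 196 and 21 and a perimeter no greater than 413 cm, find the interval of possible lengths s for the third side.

175 < s ≤ 196

Triangle inequality alone gives 175 < s < 217.
The perimeter condition gives s ≤ 413 − 196 − 21 = 196.
Intersecting the two: 175 < s ≤ 196.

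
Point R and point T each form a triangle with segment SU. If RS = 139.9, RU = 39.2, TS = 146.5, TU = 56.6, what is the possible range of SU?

From triangle RSU: |139.9 − 39.2| < SU < 139.9 + 39.2, i.e. 100.7 < SU < 179.1.
From triangle TSU: 89.9 < SU < 203.1.
Both must hold, so SU lies in the intersection.

100.7 < SU < 179.1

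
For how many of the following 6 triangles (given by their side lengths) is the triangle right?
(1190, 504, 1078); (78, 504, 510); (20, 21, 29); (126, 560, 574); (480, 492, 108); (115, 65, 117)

(1190,504,1078): 504²+1078² = 1416100 = 1190² → right
(78,504,510): 78²+504² = 260100 = 510² → right
(20,21,29): 20²+21² = 841 = 29² → right
(126,560,574): 126²+560² = 329476 = 574² → right
(480,492,108): 108²+480² = 242064 = 492² → right
(115,65,117): 65²+115² = 17450 > 13689 = 117² → acute
5 of the 6 are right.

5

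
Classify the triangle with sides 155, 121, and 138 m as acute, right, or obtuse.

acute

Compare the square of the longest side to the sum of squares of the other two: 121² + 138² = 33685 > 24025 = 155².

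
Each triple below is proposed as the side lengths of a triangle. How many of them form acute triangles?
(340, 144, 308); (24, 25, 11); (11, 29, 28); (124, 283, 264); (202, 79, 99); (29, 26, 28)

4

(340,144,308): 144²+308² = 115600 = 340² → right
(24,25,11): 11²+24² = 697 > 625 = 25² → acute
(11,29,28): 11²+28² = 905 > 841 = 29² → acute
(124,283,264): 124²+264² = 85072 > 80089 = 283² → acute
(202,79,99): 79+99 ≤ 202, not a triangle
(29,26,28): 26²+28² = 1460 > 841 = 29² → acute
4 of the 6 are acute.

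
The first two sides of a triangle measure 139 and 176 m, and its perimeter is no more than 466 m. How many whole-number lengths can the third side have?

Triangle inequality: 37 < x < 315. Perimeter ≤ 466 gives x ≤ 466 − 139 − 176 = 151.
So 37 < x ≤ 151; integers 38 through 151: 114 values.

114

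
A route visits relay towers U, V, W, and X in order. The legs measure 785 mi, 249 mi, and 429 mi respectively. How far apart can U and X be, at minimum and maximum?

107 ≤ UX ≤ 1463 mi

The maximum is all hops collinear in one direction: 785 + 249 + 429 = 1463.
The longest hop is 785; the others sum to 678. Folding the others back against it leaves at least 785 − 678 = 107.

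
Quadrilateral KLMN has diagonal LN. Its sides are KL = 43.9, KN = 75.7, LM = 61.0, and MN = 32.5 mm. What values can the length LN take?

31.8 < LN < 93.5

From triangle KLN: |43.9 − 75.7| < LN < 43.9 + 75.7, i.e. 31.8 < LN < 119.6.
From triangle MLN: 28.5 < LN < 93.5.
Both must hold, so LN lies in the intersection.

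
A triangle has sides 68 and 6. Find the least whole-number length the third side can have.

The third side must be strictly greater than |68 − 6| = 62.
The smallest integer above 62 is 63.

63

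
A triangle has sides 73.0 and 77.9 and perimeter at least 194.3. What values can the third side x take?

Triangle inequality alone gives 4.9 < x < 150.9.
The perimeter condition gives x ≥ 194.3 − 73.0 − 77.9 = 43.4.
Intersecting the two: 43.4 ≤ x < 150.9.

43.4 ≤ x < 150.9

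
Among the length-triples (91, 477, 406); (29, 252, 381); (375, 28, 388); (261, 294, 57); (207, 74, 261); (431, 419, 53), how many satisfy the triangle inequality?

5

(91,406,477): 91+406 > 477 → valid
(29,252,381): 29+252 ≤ 381 → not valid
(28,375,388): 28+375 > 388 → valid
(57,261,294): 57+261 > 294 → valid
(74,207,261): 74+207 > 261 → valid
(53,419,431): 53+419 > 431 → valid
5 of the 6 triples form a triangle.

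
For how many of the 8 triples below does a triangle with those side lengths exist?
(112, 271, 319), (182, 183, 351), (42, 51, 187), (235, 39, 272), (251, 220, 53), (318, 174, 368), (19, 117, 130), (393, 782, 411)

7

(112,271,319): 112+271 > 319 → valid
(182,183,351): 182+183 > 351 → valid
(42,51,187): 42+51 ≤ 187 → not valid
(39,235,272): 39+235 > 272 → valid
(53,220,251): 53+220 > 251 → valid
(174,318,368): 174+318 > 368 → valid
(19,117,130): 19+117 > 130 → valid
(393,411,782): 393+411 > 782 → valid
7 of the 8 triples form a triangle.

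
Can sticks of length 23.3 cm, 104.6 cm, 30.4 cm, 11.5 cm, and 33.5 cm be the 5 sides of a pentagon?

No

For a pentagon, each side must be shorter than the sum of the others.
Here the longest side is 104.6, but the remaining 4 sides sum to only 98.7.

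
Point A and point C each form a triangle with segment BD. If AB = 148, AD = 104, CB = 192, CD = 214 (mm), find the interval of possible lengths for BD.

44 < BD < 252

From triangle ABD: |148 − 104| < BD < 148 + 104, i.e. 44 < BD < 252.
From triangle CBD: 22 < BD < 406.
Both must hold, so BD lies in the intersection.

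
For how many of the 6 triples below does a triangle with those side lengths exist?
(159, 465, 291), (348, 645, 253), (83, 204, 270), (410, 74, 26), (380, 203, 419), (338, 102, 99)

2

(159,291,465): 159+291 ≤ 465 → not valid
(253,348,645): 253+348 ≤ 645 → not valid
(83,204,270): 83+204 > 270 → valid
(26,74,410): 26+74 ≤ 410 → not valid
(203,380,419): 203+380 > 419 → valid
(99,102,338): 99+102 ≤ 338 → not valid
2 of the 6 triples form a triangle.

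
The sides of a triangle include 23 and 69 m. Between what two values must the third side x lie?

By the triangle inequality, x must be less than 23 + 69 = 92 and greater than |23 − 69| = 46.

46 < x < 92 (m)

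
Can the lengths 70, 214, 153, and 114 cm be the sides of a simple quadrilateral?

Yes

A quadrilateral exists iff every side is shorter than the sum of the others — equivalently, the longest side is less than the sum of the rest.
Longest side 214 < 337 (sum of the remaining 3), so yes.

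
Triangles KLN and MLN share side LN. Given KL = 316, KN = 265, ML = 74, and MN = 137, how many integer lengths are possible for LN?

147

From triangle KLN: 51 < LN < 581.
From triangle MLN: 63 < LN < 211.
Intersection: 63 < LN < 211, so integers 64 through 210: 147 values.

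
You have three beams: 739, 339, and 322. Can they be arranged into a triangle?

No

The longest side is 739, but the other two sum to only 661.
661 < 739, so the triangle inequality fails.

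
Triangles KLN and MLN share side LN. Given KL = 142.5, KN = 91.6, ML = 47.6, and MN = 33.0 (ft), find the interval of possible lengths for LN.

50.9 < LN < 80.6

From triangle KLN: |142.5 − 91.6| < LN < 142.5 + 91.6, i.e. 50.9 < LN < 234.1.
From triangle MLN: 14.6 < LN < 80.6.
Both must hold, so LN lies in the intersection.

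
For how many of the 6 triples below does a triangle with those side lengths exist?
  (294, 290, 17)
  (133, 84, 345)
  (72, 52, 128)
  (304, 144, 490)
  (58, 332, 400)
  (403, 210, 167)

(17,290,294): 17+290 > 294 → valid
(84,133,345): 84+133 ≤ 345 → not valid
(52,72,128): 52+72 ≤ 128 → not valid
(144,304,490): 144+304 ≤ 490 → not valid
(58,332,400): 58+332 ≤ 400 → not valid
(167,210,403): 167+210 ≤ 403 → not valid
1 of the 6 triples forms a triangle.

1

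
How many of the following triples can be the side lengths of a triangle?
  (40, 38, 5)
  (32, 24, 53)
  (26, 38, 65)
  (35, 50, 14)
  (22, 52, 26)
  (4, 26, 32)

(5,38,40): 5+38 > 40 → valid
(24,32,53): 24+32 > 53 → valid
(26,38,65): 26+38 ≤ 65 → not valid
(14,35,50): 14+35 ≤ 50 → not valid
(22,26,52): 22+26 ≤ 52 → not valid
(4,26,32): 4+26 ≤ 32 → not valid
2 of the 6 triples form a triangle.

2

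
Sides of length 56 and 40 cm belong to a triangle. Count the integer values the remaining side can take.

79

The third side lies in the open interval (16, 96).
Integers from 17 to 95 inclusive: 95 − 17 + 1 = 79.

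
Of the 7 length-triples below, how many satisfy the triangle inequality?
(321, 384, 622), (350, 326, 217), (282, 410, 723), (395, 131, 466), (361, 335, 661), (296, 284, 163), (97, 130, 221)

6

(321,384,622): 321+384 > 622 → valid
(217,326,350): 217+326 > 350 → valid
(282,410,723): 282+410 ≤ 723 → not valid
(131,395,466): 131+395 > 466 → valid
(335,361,661): 335+361 > 661 → valid
(163,284,296): 163+284 > 296 → valid
(97,130,221): 97+130 > 221 → valid
6 of the 7 triples form a triangle.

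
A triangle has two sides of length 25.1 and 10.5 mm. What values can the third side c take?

By the triangle inequality, c must be less than 25.1 + 10.5 = 35.6 and greater than |25.1 − 10.5| = 14.6.

14.6 < c < 35.6 (mm)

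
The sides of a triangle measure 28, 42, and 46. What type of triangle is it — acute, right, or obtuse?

Compare the square of the longest side to the sum of squares of the other two: 28² + 42² = 2548 > 2116 = 46².

acute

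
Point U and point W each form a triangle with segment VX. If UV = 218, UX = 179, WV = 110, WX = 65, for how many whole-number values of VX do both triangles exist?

From triangle UVX: 39 < VX < 397.
From triangle WVX: 45 < VX < 175.
Intersection: 45 < VX < 175, so integers 46 through 174: 129 values.

129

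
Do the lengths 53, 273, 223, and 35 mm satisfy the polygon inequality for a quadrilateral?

Yes

A quadrilateral exists iff every side is shorter than the sum of the others — equivalently, the longest side is less than the sum of the rest.
Longest side 273 < 311 (sum of the remaining 3), so yes.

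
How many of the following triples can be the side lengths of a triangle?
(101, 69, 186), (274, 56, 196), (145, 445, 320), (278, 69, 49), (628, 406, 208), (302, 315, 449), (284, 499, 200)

2

(69,101,186): 69+101 ≤ 186 → not valid
(56,196,274): 56+196 ≤ 274 → not valid
(145,320,445): 145+320 > 445 → valid
(49,69,278): 49+69 ≤ 278 → not valid
(208,406,628): 208+406 ≤ 628 → not valid
(302,315,449): 302+315 > 449 → valid
(200,284,499): 200+284 ≤ 499 → not valid
2 of the 7 triples form a triangle.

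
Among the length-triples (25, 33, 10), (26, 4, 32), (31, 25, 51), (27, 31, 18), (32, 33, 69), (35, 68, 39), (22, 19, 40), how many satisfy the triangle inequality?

(10,25,33): 10+25 > 33 → valid
(4,26,32): 4+26 ≤ 32 → not valid
(25,31,51): 25+31 > 51 → valid
(18,27,31): 18+27 > 31 → valid
(32,33,69): 32+33 ≤ 69 → not valid
(35,39,68): 35+39 > 68 → valid
(19,22,40): 19+22 > 40 → valid
5 of the 7 triples form a triangle.

5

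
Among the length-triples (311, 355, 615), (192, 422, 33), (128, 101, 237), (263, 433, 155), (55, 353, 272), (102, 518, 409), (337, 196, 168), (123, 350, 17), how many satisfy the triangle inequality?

(311,355,615): 311+355 > 615 → valid
(33,192,422): 33+192 ≤ 422 → not valid
(101,128,237): 101+128 ≤ 237 → not valid
(155,263,433): 155+263 ≤ 433 → not valid
(55,272,353): 55+272 ≤ 353 → not valid
(102,409,518): 102+409 ≤ 518 → not valid
(168,196,337): 168+196 > 337 → valid
(17,123,350): 17+123 ≤ 350 → not valid
2 of the 8 triples form a triangle.

2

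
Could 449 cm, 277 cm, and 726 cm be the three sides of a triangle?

The two shorter sides sum to 726, exactly equal to the longest side 726.
That gives only a degenerate (flat) triangle — the inequality must be strict.

No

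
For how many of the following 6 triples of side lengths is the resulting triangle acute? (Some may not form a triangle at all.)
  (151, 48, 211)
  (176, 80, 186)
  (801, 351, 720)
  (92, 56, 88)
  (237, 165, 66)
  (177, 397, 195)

2

(151,48,211): 48+151 ≤ 211, not a triangle
(176,80,186): 80²+176² = 37376 > 34596 = 186² → acute
(801,351,720): 351²+720² = 641601 = 801² → right
(92,56,88): 56²+88² = 10880 > 8464 = 92² → acute
(237,165,66): 66+165 ≤ 237, not a triangle
(177,397,195): 177+195 ≤ 397, not a triangle
2 of the 6 are acute.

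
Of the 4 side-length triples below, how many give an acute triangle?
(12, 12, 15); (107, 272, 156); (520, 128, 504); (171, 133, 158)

2

(12,12,15): 12²+12² = 288 > 225 = 15² → acute
(107,272,156): 107+156 ≤ 272, not a triangle
(520,128,504): 128²+504² = 270400 = 520² → right
(171,133,158): 133²+158² = 42653 > 29241 = 171² → acute
2 of the 4 are acute.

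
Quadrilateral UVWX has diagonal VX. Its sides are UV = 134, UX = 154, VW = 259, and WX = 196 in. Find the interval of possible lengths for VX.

63 < VX < 288

From triangle UVX: |134 − 154| < VX < 134 + 154, i.e. 20 < VX < 288.
From triangle WVX: 63 < VX < 455.
Both must hold, so VX lies in the intersection.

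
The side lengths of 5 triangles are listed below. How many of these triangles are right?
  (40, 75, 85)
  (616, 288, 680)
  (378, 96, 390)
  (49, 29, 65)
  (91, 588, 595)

(40,75,85): 40²+75² = 7225 = 85² → right
(616,288,680): 288²+616² = 462400 = 680² → right
(378,96,390): 96²+378² = 152100 = 390² → right
(49,29,65): 29²+49² = 3242 < 4225 = 65² → obtuse
(91,588,595): 91²+588² = 354025 = 595² → right
4 of the 5 are right.

4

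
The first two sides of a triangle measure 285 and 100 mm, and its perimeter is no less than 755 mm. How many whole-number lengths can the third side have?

Triangle inequality: 185 < x < 385. Perimeter ≥ 755 gives x ≥ 755 − 285 − 100 = 370.
So 370 ≤ x < 385; integers 370 through 384: 15 values.

15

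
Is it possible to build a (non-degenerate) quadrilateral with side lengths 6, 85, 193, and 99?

For a quadrilateral, each side must be shorter than the sum of the others.
Here the longest side is 193, but the remaining 3 sides sum to only 190.

No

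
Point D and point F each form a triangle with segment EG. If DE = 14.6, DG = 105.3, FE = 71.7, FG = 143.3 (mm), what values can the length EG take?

From triangle DEG: |14.6 − 105.3| < EG < 14.6 + 105.3, i.e. 90.7 < EG < 119.9.
From triangle FEG: 71.6 < EG < 215.0.
Both must hold, so EG lies in the intersection.

90.7 < EG < 119.9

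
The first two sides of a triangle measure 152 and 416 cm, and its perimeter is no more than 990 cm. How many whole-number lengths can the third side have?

158

Triangle inequality: 264 < x < 568. Perimeter ≤ 990 gives x ≤ 990 − 152 − 416 = 422.
So 264 < x ≤ 422; integers 265 through 422: 158 values.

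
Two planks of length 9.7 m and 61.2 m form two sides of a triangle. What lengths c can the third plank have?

By the triangle inequality, c must be less than 9.7 + 61.2 = 70.9 and greater than |9.7 − 61.2| = 51.5.

51.5 < c < 70.9 (m)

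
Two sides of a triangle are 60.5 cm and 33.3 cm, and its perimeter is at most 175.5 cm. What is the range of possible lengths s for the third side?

Triangle inequality alone gives 27.2 < s < 93.8.
The perimeter condition gives s ≤ 175.5 − 60.5 − 33.3 = 81.7.
Intersecting the two: 27.2 < s ≤ 81.7.

27.2 < s ≤ 81.7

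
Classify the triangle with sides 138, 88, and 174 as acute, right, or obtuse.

Compare the square of the longest side to the sum of squares of the other two: 88² + 138² = 26788 < 30276 = 174².

obtuse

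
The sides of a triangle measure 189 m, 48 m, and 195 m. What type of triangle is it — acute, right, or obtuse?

Compare the square of the longest side to the sum of squares of the other two: 48² + 189² = 38025 = 195².

right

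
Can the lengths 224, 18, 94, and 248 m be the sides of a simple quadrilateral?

A quadrilateral exists iff every side is shorter than the sum of the others — equivalently, the longest side is less than the sum of the rest.
Longest side 248 < 336 (sum of the remaining 3), so yes.

Yes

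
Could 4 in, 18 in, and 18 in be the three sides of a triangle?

The longest side is 18, and the other two sum to 22.
Since 22 > 18, the triangle inequality holds.

Yes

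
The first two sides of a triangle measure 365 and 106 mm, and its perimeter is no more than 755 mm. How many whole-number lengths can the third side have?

Triangle inequality: 259 < x < 471. Perimeter ≤ 755 gives x ≤ 755 − 365 − 106 = 284.
So 259 < x ≤ 284; integers 260 through 284: 25 values.

25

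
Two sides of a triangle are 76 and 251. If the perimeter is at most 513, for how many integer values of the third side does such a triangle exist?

11

Triangle inequality: 175 < x < 327. Perimeter ≤ 513 gives x ≤ 513 − 76 − 251 = 186.
So 175 < x ≤ 186; integers 176 through 186: 11 values.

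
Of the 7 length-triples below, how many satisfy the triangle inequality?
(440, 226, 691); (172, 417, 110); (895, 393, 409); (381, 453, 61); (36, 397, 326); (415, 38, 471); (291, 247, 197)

1

(226,440,691): 226+440 ≤ 691 → not valid
(110,172,417): 110+172 ≤ 417 → not valid
(393,409,895): 393+409 ≤ 895 → not valid
(61,381,453): 61+381 ≤ 453 → not valid
(36,326,397): 36+326 ≤ 397 → not valid
(38,415,471): 38+415 ≤ 471 → not valid
(197,247,291): 197+247 > 291 → valid
1 of the 7 triples forms a triangle.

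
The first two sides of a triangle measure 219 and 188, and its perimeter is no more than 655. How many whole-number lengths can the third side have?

Triangle inequality: 31 < x < 407. Perimeter ≤ 655 gives x ≤ 655 − 219 − 188 = 248.
So 31 < x ≤ 248; integers 32 through 248: 217 values.

217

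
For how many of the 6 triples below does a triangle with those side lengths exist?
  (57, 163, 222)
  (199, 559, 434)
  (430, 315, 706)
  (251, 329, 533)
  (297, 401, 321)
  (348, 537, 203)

(57,163,222): 57+163 ≤ 222 → not valid
(199,434,559): 199+434 > 559 → valid
(315,430,706): 315+430 > 706 → valid
(251,329,533): 251+329 > 533 → valid
(297,321,401): 297+321 > 401 → valid
(203,348,537): 203+348 > 537 → valid
5 of the 6 triples form a triangle.

5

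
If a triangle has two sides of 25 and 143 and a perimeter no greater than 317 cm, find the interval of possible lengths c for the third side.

Triangle inequality alone gives 118 < c < 168.
The perimeter condition gives c ≤ 317 − 25 − 143 = 149.
Intersecting the two: 118 < c ≤ 149.

118 < c ≤ 149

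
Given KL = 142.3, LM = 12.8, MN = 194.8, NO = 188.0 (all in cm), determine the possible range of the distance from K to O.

The maximum is all hops collinear in one direction: 142.3 + 12.8 + 194.8 + 188.0 = 537.9.
The longest hop is 194.8; the others sum to 343.1. Since 194.8 ≤ 343.1, the path can fold back on itself completely, so the minimum distance is 0.

0 ≤ KO ≤ 537.9 cm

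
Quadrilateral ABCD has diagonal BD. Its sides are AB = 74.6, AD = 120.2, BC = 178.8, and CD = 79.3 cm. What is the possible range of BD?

From triangle ABD: |74.6 − 120.2| < BD < 74.6 + 120.2, i.e. 45.6 < BD < 194.8.
From triangle CBD: 99.5 < BD < 258.1.
Both must hold, so BD lies in the intersection.

99.5 < BD < 194.8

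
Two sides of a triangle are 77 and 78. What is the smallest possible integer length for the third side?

The third side must be strictly greater than |77 − 78| = 1.
The smallest integer above 1 is 2.

2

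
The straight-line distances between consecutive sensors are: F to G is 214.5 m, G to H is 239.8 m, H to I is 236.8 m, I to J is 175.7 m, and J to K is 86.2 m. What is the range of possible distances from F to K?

The maximum is all hops collinear in one direction: 214.5 + 239.8 + 236.8 + 175.7 + 86.2 = 953.0.
The longest hop is 239.8; the others sum to 713.2. Since 239.8 ≤ 713.2, the path can fold back on itself completely, so the minimum distance is 0.

0 ≤ FK ≤ 953.0 m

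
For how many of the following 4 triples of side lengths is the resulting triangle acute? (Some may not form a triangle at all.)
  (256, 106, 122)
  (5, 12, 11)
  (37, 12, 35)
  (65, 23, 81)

1

(256,106,122): 106+122 ≤ 256, not a triangle
(5,12,11): 5²+11² = 146 > 144 = 12² → acute
(37,12,35): 12²+35² = 1369 = 37² → right
(65,23,81): 23²+65² = 4754 < 6561 = 81² → obtuse
1 of the 4 is acute.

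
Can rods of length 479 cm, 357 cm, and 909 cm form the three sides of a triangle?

No

The longest side is 909, but the other two sum to only 836.
836 < 909, so the triangle inequality fails.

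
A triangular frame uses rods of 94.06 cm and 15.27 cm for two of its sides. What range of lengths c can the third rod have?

78.79 < c < 109.33 (cm)

By the triangle inequality, c must be less than 94.06 + 15.27 = 109.33 and greater than |94.06 − 15.27| = 78.79.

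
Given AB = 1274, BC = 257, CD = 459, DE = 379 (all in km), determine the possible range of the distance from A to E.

179 ≤ AE ≤ 2369 km

The maximum is all hops collinear in one direction: 1274 + 257 + 459 + 379 = 2369.
The longest hop is 1274; the others sum to 1095. Folding the others back against it leaves at least 1274 − 1095 = 179.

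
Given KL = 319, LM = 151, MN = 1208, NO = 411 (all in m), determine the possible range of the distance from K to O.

The maximum is all hops collinear in one direction: 319 + 151 + 1208 + 411 = 2089.
The longest hop is 1208; the others sum to 881. Folding the others back against it leaves at least 1208 − 881 = 327.

327 ≤ KO ≤ 2089 m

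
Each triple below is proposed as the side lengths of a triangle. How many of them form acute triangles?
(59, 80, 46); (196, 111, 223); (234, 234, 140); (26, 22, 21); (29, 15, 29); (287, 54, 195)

(59,80,46): 46²+59² = 5597 < 6400 = 80² → obtuse
(196,111,223): 111²+196² = 50737 > 49729 = 223² → acute
(234,234,140): 140²+234² = 74356 > 54756 = 234² → acute
(26,22,21): 21²+22² = 925 > 676 = 26² → acute
(29,15,29): 15²+29² = 1066 > 841 = 29² → acute
(287,54,195): 54+195 ≤ 287, not a triangle
4 of the 6 are acute.

4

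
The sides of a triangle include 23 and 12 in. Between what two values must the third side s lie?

By the triangle inequality, s must be less than 23 + 12 = 35 and greater than |23 − 12| = 11.

11 < s < 35 (in)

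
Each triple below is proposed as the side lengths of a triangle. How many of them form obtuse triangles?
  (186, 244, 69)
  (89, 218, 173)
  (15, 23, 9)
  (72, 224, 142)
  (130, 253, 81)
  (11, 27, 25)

(186,244,69): 69²+186² = 39357 < 59536 = 244² → obtuse
(89,218,173): 89²+173² = 37850 < 47524 = 218² → obtuse
(15,23,9): 9²+15² = 306 < 529 = 23² → obtuse
(72,224,142): 72+142 ≤ 224, not a triangle
(130,253,81): 81+130 ≤ 253, not a triangle
(11,27,25): 11²+25² = 746 > 729 = 27² → acute
3 of the 6 are obtuse.

3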